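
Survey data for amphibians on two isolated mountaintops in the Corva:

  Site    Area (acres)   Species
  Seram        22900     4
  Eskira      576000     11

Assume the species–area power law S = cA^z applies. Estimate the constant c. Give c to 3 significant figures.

0.172

z = ln(S₂/S₁) / ln(A₂/A₁) = ln(11/4) / ln(576000/22900) = 1.0116 / 3.2250 = 0.3137
c = S₁ / A₁^z = 4 / 22900^0.3137 = 4 / 23.31 = 0.1716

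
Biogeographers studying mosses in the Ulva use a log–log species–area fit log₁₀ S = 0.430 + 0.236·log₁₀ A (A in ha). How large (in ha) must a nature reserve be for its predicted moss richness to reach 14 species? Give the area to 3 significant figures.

1080 ha

14 = 2.692 × A^0.236  ⇒  A^0.236 = 14/2.692 = 5.201
ln A = ln(5.201) / 0.236 = 1.6489 / 0.236 = 6.9871
A = e^6.9871 ≈ 1083 ha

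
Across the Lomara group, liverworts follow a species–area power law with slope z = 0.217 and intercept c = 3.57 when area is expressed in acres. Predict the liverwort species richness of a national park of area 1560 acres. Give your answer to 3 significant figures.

17.6

S = 3.57 × 1560^0.217
ln S = ln 3.57 + 0.217 × ln 1560 = 1.2726 + 0.217 × 7.3524 = 2.8680
S = e^2.8680 ≈ 17.6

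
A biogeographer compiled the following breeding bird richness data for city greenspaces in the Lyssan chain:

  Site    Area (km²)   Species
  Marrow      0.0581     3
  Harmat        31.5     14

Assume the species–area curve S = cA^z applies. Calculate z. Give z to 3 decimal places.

Taking logs: ln S = ln c + z ln A, so z = (ln S₂ − ln S₁)/(ln A₂ − ln A₁).
z = ln(14/3) / ln(31.5/0.0581) = ln(4.667) / ln(542.2) = 1.5404 / 6.2956 = 0.2447

0.245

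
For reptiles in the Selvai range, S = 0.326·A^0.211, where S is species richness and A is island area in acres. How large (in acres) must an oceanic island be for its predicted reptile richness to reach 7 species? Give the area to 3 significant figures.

2050000 acres

7 = 0.326 × A^0.211  ⇒  A^0.211 = 7/0.326 = 21.47
ln A = ln(21.47) / 0.211 = 3.0668 / 0.211 = 14.5344
A = e^14.5344 ≈ 2052247 acres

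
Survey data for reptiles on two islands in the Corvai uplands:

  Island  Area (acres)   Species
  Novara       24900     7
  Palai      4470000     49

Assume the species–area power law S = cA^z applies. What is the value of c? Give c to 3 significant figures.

z = ln(S₂/S₁) / ln(A₂/A₁) = ln(49/7) / ln(4470000/24900) = 1.9459 / 5.1903 = 0.3749
c = S₁ / A₁^z = 7 / 24900^0.3749 = 7 / 44.48 = 0.1574

0.157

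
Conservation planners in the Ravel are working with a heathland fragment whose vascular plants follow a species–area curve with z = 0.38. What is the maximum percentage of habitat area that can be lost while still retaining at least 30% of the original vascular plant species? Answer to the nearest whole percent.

Need (A_new/A_old)^0.38 = 0.3, so A_new/A_old = 0.3^(1/0.38) = 0.3^2.632
ln(A_new/A_old) = ln 0.3 / 0.38 = -1.2040 / 0.38 = -3.1683
A_new/A_old = e^-3.1683 ≈ 0.04207
Fraction that can be lost = 1 − 0.04207 = 0.9579

96%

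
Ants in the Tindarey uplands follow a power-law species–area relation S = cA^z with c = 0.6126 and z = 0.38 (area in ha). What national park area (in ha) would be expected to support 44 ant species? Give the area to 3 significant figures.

44 = 0.6126 × A^0.38  ⇒  A^0.38 = 44/0.6126 = 71.83
ln A = ln(71.83) / 0.38 = 4.2742 / 0.38 = 11.2480
A = e^11.2480 ≈ 76725 ha

76700 ha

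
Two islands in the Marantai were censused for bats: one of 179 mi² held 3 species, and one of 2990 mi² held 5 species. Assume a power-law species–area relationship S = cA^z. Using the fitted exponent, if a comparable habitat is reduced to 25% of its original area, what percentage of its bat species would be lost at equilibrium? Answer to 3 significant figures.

22.2%

z = ln(5/3) / ln(2990/179) = 0.5108 / 2.8156 = 0.1814
S_new/S_old = (A_new/A_old)^z = 0.25^0.1814 = exp(0.1814 × -1.3863) = 0.7776
Fraction lost = 1 − 0.7776 = 0.2224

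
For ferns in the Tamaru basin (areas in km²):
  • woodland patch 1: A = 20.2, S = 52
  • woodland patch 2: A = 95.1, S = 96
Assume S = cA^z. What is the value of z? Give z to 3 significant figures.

0.396

Taking logs: ln S = ln c + z ln A, so z = (ln S₂ − ln S₁)/(ln A₂ − ln A₁).
z = ln(96/52) / ln(95.1/20.2) = ln(1.846) / ln(4.708) = 0.6131 / 1.5492 = 0.3957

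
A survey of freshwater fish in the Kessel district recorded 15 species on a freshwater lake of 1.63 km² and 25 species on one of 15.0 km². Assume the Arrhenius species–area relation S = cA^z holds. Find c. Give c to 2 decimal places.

z = ln(S₂/S₁) / ln(A₂/A₁) = ln(25/15) / ln(15/1.63) = 0.5108 / 2.2195 = 0.2302
c = S₁ / A₁^z = 15 / 1.63^0.2302 = 15 / 1.119 = 13.4

13.40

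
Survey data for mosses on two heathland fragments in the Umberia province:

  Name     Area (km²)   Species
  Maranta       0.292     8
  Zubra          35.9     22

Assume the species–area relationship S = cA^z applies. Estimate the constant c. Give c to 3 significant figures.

z = ln(S₂/S₁) / ln(A₂/A₁) = ln(22/8) / ln(35.9/0.292) = 1.0116 / 4.8117 = 0.2102
c = S₁ / A₁^z = 8 / 0.292^0.2102 = 8 / 0.772 = 10.36

10.4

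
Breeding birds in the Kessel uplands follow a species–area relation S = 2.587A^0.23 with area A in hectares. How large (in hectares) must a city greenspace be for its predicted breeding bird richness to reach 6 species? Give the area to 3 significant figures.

6 = 2.587 × A^0.23  ⇒  A^0.23 = 6/2.587 = 2.319
ln A = ln(2.319) / 0.23 = 0.8413 / 0.23 = 3.6577
A = e^3.6577 ≈ 38.77 hectares

38.8 hectares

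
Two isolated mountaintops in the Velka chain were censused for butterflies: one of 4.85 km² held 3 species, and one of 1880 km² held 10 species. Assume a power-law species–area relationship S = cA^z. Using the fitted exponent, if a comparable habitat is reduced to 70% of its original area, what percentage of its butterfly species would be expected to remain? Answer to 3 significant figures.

93.0%

z = ln(10/3) / ln(1880/4.85) = 1.2040 / 5.9600 = 0.2020
S_new/S_old = (A_new/A_old)^z = 0.7^0.2020 = exp(0.2020 × -0.3567) = 0.9305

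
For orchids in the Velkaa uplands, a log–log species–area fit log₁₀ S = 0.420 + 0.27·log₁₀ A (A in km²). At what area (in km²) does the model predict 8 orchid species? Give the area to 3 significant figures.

8 = 2.63 × A^0.27  ⇒  A^0.27 = 8/2.63 = 3.042
ln A = ln(3.042) / 0.27 = 1.1124 / 0.27 = 4.1198
A = e^4.1198 ≈ 61.55 km²

61.5 km²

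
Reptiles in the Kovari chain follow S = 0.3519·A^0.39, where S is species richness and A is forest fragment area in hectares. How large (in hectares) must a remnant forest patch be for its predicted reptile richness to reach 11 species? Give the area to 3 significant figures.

11 = 0.3519 × A^0.39  ⇒  A^0.39 = 11/0.3519 = 31.26
ln A = ln(31.26) / 0.39 = 3.4423 / 0.39 = 8.8264
A = e^8.8264 ≈ 6812 hectares

6810 hectares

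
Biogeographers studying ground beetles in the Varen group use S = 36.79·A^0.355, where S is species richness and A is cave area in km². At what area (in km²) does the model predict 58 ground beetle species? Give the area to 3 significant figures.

3.60 km²

58 = 36.79 × A^0.355  ⇒  A^0.355 = 58/36.79 = 1.577
ln A = ln(1.577) / 0.355 = 0.4552 / 0.355 = 1.2823
A = e^1.2823 ≈ 3.605 km²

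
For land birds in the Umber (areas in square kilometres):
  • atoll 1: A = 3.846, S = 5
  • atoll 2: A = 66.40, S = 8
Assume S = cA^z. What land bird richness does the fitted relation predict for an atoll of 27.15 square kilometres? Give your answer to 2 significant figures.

6.9

z = ln(8/5) / ln(66.4/3.846) = 0.4700 / 2.8487 = 0.1650
c = 5 / 3.846^0.1650 = 5 / 1.249 = 4.004
S₃ = 4.004 × 27.15^0.1650 = 4.004 × 1.724 ≈ 6.903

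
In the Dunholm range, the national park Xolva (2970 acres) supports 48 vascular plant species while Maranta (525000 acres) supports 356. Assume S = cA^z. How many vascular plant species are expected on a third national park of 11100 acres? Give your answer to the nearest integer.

80

z = ln(356/48) / ln(525000/2970) = 2.0037 / 5.1748 = 0.3872
c = 48 / 2970^0.3872 = 48 / 22.11 = 2.171
S₃ = 2.171 × 11100^0.3872 = 2.171 × 36.84 ≈ 79.97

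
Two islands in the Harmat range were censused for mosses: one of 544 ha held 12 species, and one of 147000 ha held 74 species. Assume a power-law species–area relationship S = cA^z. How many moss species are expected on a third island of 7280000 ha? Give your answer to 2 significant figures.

260

z = ln(74/12) / ln(147000/544) = 1.8192 / 5.5992 = 0.3249
c = 12 / 544^0.3249 = 12 / 7.741 = 1.55
S₃ = 1.55 × 7280000^0.3249 = 1.55 × 169.6 ≈ 262.9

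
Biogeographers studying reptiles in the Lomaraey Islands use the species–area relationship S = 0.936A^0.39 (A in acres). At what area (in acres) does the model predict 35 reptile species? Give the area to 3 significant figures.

10800 acres

35 = 0.936 × A^0.39  ⇒  A^0.39 = 35/0.936 = 37.39
ln A = ln(37.39) / 0.39 = 3.6215 / 0.39 = 9.2859
A = e^9.2859 ≈ 10785 acres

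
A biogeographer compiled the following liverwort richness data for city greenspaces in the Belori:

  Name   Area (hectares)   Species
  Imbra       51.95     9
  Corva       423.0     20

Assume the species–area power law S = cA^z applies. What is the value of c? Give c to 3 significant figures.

z = ln(S₂/S₁) / ln(A₂/A₁) = ln(20/9) / ln(423/51.95) = 0.7985 / 2.0971 = 0.3808
c = S₁ / A₁^z = 9 / 51.95^0.3808 = 9 / 4.5 = 2

2.00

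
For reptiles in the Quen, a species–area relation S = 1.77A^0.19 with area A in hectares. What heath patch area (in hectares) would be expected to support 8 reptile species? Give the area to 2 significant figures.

2800 hectares

8 = 1.77 × A^0.19  ⇒  A^0.19 = 8/1.77 = 4.52
ln A = ln(4.52) / 0.19 = 1.5085 / 0.19 = 7.9393
A = e^7.9393 ≈ 2805 hectares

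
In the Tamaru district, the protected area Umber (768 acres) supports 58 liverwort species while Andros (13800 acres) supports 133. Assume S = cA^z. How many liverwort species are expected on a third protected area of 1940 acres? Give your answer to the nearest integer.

z = ln(133/58) / ln(13800/768) = 0.8299 / 2.8886 = 0.2873
c = 58 / 768^0.2873 = 58 / 6.745 = 8.599
S₃ = 8.599 × 1940^0.2873 = 8.599 × 8.802 ≈ 75.69

76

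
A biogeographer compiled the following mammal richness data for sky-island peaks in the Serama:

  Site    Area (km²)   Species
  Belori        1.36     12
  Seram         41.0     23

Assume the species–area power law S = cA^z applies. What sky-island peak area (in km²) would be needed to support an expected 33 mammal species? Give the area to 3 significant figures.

271 km²

z = ln(23/12) / ln(41/1.36) = 0.6506 / 3.4061 = 0.1910
c = 12 / 1.36^0.1910 = 12 / 1.06 = 11.32
A = (33/11.32)^(1/0.1910) ⇒ ln A = ln(2.916)/0.1910 = 5.6036
A = e^5.6036 ≈ 271.4 km²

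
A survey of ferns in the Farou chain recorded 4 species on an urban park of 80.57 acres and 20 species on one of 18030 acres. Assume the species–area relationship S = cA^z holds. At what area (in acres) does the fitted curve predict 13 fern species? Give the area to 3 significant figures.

4240 acres

z = ln(20/4) / ln(18030/80.57) = 1.6094 / 5.4107 = 0.2975
c = 4 / 80.57^0.2975 = 4 / 3.69 = 1.084
A = (13/1.084)^(1/0.2975) ⇒ ln A = ln(11.99)/0.2975 = 8.3516
A = e^8.3516 ≈ 4237 acres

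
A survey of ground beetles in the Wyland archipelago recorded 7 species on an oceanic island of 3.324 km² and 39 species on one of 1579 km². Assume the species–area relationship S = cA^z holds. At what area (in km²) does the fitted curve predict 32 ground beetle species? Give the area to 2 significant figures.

780 km²

z = ln(39/7) / ln(1579/3.324) = 1.7177 / 6.1634 = 0.2787
c = 7 / 3.324^0.2787 = 7 / 1.398 = 5.009
A = (32/5.009)^(1/0.2787) ⇒ ln A = ln(6.389)/0.2787 = 6.6547
A = e^6.6547 ≈ 776.4 km²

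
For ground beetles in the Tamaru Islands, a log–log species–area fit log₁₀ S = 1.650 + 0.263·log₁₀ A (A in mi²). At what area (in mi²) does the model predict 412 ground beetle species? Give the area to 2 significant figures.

412 = 44.67 × A^0.263  ⇒  A^0.263 = 412/44.67 = 9.224
ln A = ln(9.224) / 0.263 = 2.2218 / 0.263 = 8.4477
A = e^8.4477 ≈ 4665 mi²

4700 mi²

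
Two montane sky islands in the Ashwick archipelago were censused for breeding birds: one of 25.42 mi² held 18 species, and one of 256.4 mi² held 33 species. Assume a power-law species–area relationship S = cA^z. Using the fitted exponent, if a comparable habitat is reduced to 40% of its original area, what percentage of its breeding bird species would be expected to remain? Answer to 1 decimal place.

z = ln(33/18) / ln(256.4/25.42) = 0.6061 / 2.3112 = 0.2623
S_new/S_old = (A_new/A_old)^z = 0.4^0.2623 = exp(0.2623 × -0.9163) = 0.7864

78.6%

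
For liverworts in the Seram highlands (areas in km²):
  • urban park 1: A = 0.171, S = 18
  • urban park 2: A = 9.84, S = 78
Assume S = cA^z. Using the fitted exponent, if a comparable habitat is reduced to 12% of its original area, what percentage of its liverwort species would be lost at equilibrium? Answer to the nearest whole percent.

54%

z = ln(78/18) / ln(9.84/0.171) = 1.4663 / 4.0525 = 0.3618
S_new/S_old = (A_new/A_old)^z = 0.12^0.3618 = exp(0.3618 × -2.1203) = 0.4643
Fraction lost = 1 − 0.4643 = 0.5357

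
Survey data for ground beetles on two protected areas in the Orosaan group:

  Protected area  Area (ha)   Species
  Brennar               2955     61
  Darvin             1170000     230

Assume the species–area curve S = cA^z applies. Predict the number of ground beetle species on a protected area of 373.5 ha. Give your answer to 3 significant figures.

38.5

z = ln(230/61) / ln(1170000/2955) = 1.3272 / 5.9813 = 0.2219
c = 61 / 2955^0.2219 = 61 / 5.89 = 10.36
S₃ = 10.36 × 373.5^0.2219 = 10.36 × 3.722 ≈ 38.55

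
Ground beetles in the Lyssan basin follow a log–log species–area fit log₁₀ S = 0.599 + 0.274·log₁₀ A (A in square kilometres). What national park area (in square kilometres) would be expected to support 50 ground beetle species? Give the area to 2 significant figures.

50 = 3.972 × A^0.274  ⇒  A^0.274 = 50/3.972 = 12.59
ln A = ln(12.59) / 0.274 = 2.5328 / 0.274 = 9.2437
A = e^9.2437 ≈ 10339 square kilometres

10000 square kilometres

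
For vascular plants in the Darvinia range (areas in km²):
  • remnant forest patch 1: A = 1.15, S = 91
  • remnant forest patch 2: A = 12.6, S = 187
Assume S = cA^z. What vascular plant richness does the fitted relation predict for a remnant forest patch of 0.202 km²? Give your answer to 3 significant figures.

z = ln(187/91) / ln(12.6/1.15) = 0.7202 / 2.3939 = 0.3009
c = 91 / 1.15^0.3009 = 91 / 1.043 = 87.25
S₃ = 87.25 × 0.202^0.3009 = 87.25 × 0.618 ≈ 53.92

53.9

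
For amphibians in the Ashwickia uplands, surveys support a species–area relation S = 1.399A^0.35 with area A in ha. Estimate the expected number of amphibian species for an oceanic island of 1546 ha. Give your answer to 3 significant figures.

S = 1.399 × 1546^0.35
ln S = ln 1.399 + 0.35 × ln 1546 = 0.3358 + 0.35 × 7.3434 = 2.9060
S = e^2.9060 ≈ 18.28

18.3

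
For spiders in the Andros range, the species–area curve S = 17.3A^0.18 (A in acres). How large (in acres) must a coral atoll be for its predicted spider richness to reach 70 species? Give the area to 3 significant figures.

2360 acres

70 = 17.3 × A^0.18  ⇒  A^0.18 = 70/17.3 = 4.046
ln A = ln(4.046) / 0.18 = 1.3978 / 0.18 = 7.7655
A = e^7.7655 ≈ 2358 acres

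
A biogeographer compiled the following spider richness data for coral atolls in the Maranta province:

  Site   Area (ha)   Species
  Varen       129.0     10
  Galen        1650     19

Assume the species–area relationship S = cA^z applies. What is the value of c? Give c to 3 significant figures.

2.94

z = ln(S₂/S₁) / ln(A₂/A₁) = ln(19/10) / ln(1650/129) = 0.6419 / 2.5487 = 0.2518
c = S₁ / A₁^z = 10 / 129^0.2518 = 10 / 3.4 = 2.941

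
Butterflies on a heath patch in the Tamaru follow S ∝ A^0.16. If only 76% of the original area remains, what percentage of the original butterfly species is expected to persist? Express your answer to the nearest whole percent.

S_new/S_old = (A_new/A_old)^z = 0.76^0.16
= exp(0.16 × ln 0.76) = exp(0.16 × -0.2744) = exp(-0.0439) ≈ 0.957

96%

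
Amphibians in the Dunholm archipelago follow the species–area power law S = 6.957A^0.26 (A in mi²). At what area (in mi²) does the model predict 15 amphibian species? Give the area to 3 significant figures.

19.2 mi²

15 = 6.957 × A^0.26  ⇒  A^0.26 = 15/6.957 = 2.156
ln A = ln(2.156) / 0.26 = 0.7683 / 0.26 = 2.9550
A = e^2.9550 ≈ 19.2 mi²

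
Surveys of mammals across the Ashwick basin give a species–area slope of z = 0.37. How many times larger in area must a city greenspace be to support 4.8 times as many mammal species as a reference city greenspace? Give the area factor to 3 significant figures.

69.4

(A₂/A₁)^0.37 = 4.8, so A₂/A₁ = 4.8^(1/0.37) = 4.8^2.703
ln(A₂/A₁) = ln 4.8 / 0.37 = 1.5686 / 0.37 = 4.2395
A₂/A₁ = e^4.2395 ≈ 69.37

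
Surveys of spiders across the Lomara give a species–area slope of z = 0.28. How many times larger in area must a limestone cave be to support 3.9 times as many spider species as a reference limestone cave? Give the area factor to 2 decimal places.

(A₂/A₁)^0.28 = 3.9, so A₂/A₁ = 3.9^(1/0.28) = 3.9^3.571
ln(A₂/A₁) = ln 3.9 / 0.28 = 1.3610 / 0.28 = 4.8606
A₂/A₁ = e^4.8606 ≈ 129.1

129.11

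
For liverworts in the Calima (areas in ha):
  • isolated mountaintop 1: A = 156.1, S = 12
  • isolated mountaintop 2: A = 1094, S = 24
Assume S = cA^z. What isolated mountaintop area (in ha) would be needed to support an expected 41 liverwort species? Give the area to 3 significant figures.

4920 ha

z = ln(24/12) / ln(1094/156.1) = 0.6931 / 1.9471 = 0.3560
c = 12 / 156.1^0.3560 = 12 / 6.037 = 1.988
A = (41/1.988)^(1/0.3560) ⇒ ln A = ln(20.63)/0.3560 = 8.5019
A = e^8.5019 ≈ 4924 ha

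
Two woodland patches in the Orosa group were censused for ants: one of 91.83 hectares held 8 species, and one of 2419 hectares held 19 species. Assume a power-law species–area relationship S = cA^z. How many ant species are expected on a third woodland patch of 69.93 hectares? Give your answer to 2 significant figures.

z = ln(19/8) / ln(2419/91.83) = 0.8650 / 3.2712 = 0.2644
c = 8 / 91.83^0.2644 = 8 / 3.304 = 2.421
S₃ = 2.421 × 69.93^0.2644 = 2.421 × 3.075 ≈ 7.444

7.4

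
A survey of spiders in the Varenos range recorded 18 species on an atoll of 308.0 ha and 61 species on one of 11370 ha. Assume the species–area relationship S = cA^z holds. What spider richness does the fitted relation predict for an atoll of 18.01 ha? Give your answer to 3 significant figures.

z = ln(61/18) / ln(11370/308) = 1.2205 / 3.6086 = 0.3382
c = 18 / 308^0.3382 = 18 / 6.945 = 2.592
S₃ = 2.592 × 18.01^0.3382 = 2.592 × 2.658 ≈ 6.89

6.89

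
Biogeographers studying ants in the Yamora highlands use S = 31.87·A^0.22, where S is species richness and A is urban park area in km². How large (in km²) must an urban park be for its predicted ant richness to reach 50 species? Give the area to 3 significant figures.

7.75 km²

50 = 31.87 × A^0.22  ⇒  A^0.22 = 50/31.87 = 1.569
ln A = ln(1.569) / 0.22 = 0.4504 / 0.22 = 2.0471
A = e^2.0471 ≈ 7.745 km²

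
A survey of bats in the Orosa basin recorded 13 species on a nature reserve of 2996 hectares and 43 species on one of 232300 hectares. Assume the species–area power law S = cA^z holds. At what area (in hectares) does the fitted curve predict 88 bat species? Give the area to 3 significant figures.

z = ln(43/13) / ln(232300/2996) = 1.1963 / 4.3508 = 0.2750
c = 13 / 2996^0.2750 = 13 / 9.034 = 1.439
A = (88/1.439)^(1/0.2750) ⇒ ln A = ln(61.15)/0.2750 = 14.9604
A = e^14.9604 ≈ 3141989 hectares

3140000 hectares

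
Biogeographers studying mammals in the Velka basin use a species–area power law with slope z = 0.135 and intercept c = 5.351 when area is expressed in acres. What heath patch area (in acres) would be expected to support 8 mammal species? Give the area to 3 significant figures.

8 = 5.351 × A^0.135  ⇒  A^0.135 = 8/5.351 = 1.495
ln A = ln(1.495) / 0.135 = 0.4022 / 0.135 = 2.9789
A = e^2.9789 ≈ 19.67 acres

19.7 acres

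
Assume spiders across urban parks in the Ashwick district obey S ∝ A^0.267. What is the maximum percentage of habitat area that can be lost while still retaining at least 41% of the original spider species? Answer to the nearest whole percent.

96%

Need (A_new/A_old)^0.267 = 0.41, so A_new/A_old = 0.41^(1/0.267) = 0.41^3.745
ln(A_new/A_old) = ln 0.41 / 0.267 = -0.8916 / 0.267 = -3.3393
A_new/A_old = e^-3.3393 ≈ 0.03546
Fraction that can be lost = 1 − 0.03546 = 0.9645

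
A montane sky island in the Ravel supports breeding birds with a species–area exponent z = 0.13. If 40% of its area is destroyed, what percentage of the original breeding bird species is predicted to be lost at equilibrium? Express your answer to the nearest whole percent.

S_new/S_old = (A_new/A_old)^z = 0.6^0.13
= exp(0.13 × ln 0.6) = exp(0.13 × -0.5108) = exp(-0.0664) ≈ 0.9357
Fraction lost = 1 − 0.9357 = 0.06425

6%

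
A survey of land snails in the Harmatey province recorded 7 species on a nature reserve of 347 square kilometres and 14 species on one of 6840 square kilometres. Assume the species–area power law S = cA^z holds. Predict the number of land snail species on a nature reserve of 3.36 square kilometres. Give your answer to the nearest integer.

2

z = ln(14/7) / ln(6840/347) = 0.6931 / 2.9812 = 0.2325
c = 7 / 347^0.2325 = 7 / 3.896 = 1.797
S₃ = 1.797 × 3.36^0.2325 = 1.797 × 1.325 ≈ 2.381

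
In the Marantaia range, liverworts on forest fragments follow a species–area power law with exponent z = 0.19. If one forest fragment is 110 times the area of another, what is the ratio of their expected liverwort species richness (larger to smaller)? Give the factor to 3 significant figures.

2.44

S₂/S₁ = (A₂/A₁)^z = 110^0.19
ln(S₂/S₁) = 0.19 × ln 110 = 0.19 × 4.7005 = 0.8931
S₂/S₁ = e^0.8931 ≈ 2.443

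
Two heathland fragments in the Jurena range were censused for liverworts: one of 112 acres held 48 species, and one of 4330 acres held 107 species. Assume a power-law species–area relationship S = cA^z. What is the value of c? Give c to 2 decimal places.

z = ln(S₂/S₁) / ln(A₂/A₁) = ln(107/48) / ln(4330/112) = 0.8016 / 3.6548 = 0.2193
c = S₁ / A₁^z = 48 / 112^0.2193 = 48 / 2.815 = 17.05

17.05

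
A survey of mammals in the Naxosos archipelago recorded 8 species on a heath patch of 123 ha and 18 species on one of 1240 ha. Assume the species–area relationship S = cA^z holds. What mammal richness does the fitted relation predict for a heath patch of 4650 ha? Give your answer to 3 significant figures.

z = ln(18/8) / ln(1240/123) = 0.8109 / 2.3107 = 0.3509
c = 8 / 123^0.3509 = 8 / 5.413 = 1.478
S₃ = 1.478 × 4650^0.3509 = 1.478 × 19.37 ≈ 28.62

28.6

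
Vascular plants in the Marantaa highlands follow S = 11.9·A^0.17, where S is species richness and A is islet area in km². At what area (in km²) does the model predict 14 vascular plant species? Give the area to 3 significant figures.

2.60 km²

14 = 11.9 × A^0.17  ⇒  A^0.17 = 14/11.9 = 1.176
ln A = ln(1.176) / 0.17 = 0.1625 / 0.17 = 0.9560
A = e^0.9560 ≈ 2.601 km²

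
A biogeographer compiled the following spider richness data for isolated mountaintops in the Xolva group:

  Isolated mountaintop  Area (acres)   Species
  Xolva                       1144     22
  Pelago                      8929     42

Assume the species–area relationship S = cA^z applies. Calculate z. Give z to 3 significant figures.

Taking logs: ln S = ln c + z ln A, so z = (ln S₂ − ln S₁)/(ln A₂ − ln A₁).
z = ln(42/22) / ln(8929/1144) = ln(1.909) / ln(7.805) = 0.6466 / 2.0548 = 0.3147

0.315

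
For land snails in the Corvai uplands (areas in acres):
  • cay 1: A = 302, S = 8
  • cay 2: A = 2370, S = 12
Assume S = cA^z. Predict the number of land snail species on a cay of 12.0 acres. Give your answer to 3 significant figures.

z = ln(12/8) / ln(2370/302) = 0.4055 / 2.0602 = 0.1968
c = 8 / 302^0.1968 = 8 / 3.077 = 2.6
S₃ = 2.6 × 12^0.1968 = 2.6 × 1.631 ≈ 4.24

4.24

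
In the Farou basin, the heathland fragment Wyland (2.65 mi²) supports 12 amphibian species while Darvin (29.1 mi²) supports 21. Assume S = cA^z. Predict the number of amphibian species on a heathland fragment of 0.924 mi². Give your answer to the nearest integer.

z = ln(21/12) / ln(29.1/2.65) = 0.5596 / 2.3962 = 0.2335
c = 12 / 2.65^0.2335 = 12 / 1.256 = 9.557
S₃ = 9.557 × 0.924^0.2335 = 9.557 × 0.9817 ≈ 9.382

9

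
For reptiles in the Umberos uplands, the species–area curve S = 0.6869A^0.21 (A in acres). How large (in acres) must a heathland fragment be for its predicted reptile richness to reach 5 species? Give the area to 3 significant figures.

5 = 0.6869 × A^0.21  ⇒  A^0.21 = 5/0.6869 = 7.279
ln A = ln(7.279) / 0.21 = 1.9850 / 0.21 = 9.4524
A = e^9.4524 ≈ 12739 acres

12700 acres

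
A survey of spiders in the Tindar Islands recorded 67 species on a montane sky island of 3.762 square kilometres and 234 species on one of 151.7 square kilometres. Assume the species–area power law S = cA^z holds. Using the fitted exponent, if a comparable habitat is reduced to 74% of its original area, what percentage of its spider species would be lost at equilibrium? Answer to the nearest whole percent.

10%

z = ln(234/67) / ln(151.7/3.762) = 1.2506 / 3.6970 = 0.3383
S_new/S_old = (A_new/A_old)^z = 0.74^0.3383 = exp(0.3383 × -0.3011) = 0.9032
Fraction lost = 1 − 0.9032 = 0.09684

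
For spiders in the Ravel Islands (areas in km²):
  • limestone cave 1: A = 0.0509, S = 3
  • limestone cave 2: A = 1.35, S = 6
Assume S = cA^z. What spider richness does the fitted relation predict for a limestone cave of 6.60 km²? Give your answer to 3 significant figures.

z = ln(6/3) / ln(1.35/0.0509) = 0.6931 / 3.2780 = 0.2115
c = 3 / 0.0509^0.2115 = 3 / 0.5328 = 5.631
S₃ = 5.631 × 6.6^0.2115 = 5.631 × 1.49 ≈ 8.392

8.39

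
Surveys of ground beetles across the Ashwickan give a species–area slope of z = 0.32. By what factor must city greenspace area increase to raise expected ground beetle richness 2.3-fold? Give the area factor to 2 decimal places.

(A₂/A₁)^0.32 = 2.3, so A₂/A₁ = 2.3^(1/0.32) = 2.3^3.125
ln(A₂/A₁) = ln 2.3 / 0.32 = 0.8329 / 0.32 = 2.6028
A₂/A₁ = e^2.6028 ≈ 13.5

13.50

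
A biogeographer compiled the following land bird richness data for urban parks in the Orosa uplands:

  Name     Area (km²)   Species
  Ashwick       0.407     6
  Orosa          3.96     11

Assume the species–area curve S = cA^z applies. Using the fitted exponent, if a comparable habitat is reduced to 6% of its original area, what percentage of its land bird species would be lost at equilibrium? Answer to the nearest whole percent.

z = ln(11/6) / ln(3.96/0.407) = 0.6061 / 2.2752 = 0.2664
S_new/S_old = (A_new/A_old)^z = 0.06^0.2664 = exp(0.2664 × -2.8134) = 0.4726
Fraction lost = 1 − 0.4726 = 0.5274

53%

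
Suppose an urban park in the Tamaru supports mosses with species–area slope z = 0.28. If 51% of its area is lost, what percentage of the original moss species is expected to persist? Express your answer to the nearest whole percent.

S_new/S_old = (A_new/A_old)^z = 0.49^0.28
= exp(0.28 × ln 0.49) = exp(0.28 × -0.7133) = exp(-0.1997) ≈ 0.8189

82%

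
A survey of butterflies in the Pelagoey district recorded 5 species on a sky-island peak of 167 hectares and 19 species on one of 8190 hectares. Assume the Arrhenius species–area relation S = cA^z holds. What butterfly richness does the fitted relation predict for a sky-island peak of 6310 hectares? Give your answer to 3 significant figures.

z = ln(19/5) / ln(8190/167) = 1.3350 / 3.8927 = 0.3430
c = 5 / 167^0.3430 = 5 / 5.785 = 0.8643
S₃ = 0.8643 × 6310^0.3430 = 0.8643 × 20.1 ≈ 17.37

17.4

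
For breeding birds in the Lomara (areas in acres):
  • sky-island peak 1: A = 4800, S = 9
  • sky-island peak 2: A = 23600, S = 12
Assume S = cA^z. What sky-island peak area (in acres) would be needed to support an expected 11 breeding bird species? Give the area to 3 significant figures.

z = ln(12/9) / ln(23600/4800) = 0.2877 / 1.5926 = 0.1806
c = 9 / 4800^0.1806 = 9 / 4.623 = 1.947
A = (11/1.947)^(1/0.1806) ⇒ ln A = ln(5.651)/0.1806 = 9.5873
A = e^9.5873 ≈ 14578 acres

14600 acres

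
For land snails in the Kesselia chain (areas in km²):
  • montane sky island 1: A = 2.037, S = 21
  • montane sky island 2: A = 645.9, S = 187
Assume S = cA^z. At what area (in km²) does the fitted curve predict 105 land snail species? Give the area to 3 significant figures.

z = ln(187/21) / ln(645.9/2.037) = 2.1866 / 5.7592 = 0.3797
c = 21 / 2.037^0.3797 = 21 / 1.31 = 16.03
A = (105/16.03)^(1/0.3797) ⇒ ln A = ln(6.551)/0.3797 = 4.9505
A = e^4.9505 ≈ 141.2 km²

141 km²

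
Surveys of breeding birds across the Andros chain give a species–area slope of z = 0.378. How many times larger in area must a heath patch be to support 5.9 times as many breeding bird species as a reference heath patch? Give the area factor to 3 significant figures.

(A₂/A₁)^0.378 = 5.9, so A₂/A₁ = 5.9^(1/0.378) = 5.9^2.646
ln(A₂/A₁) = ln 5.9 / 0.378 = 1.7750 / 0.378 = 4.6956
A₂/A₁ = e^4.6956 ≈ 109.5

109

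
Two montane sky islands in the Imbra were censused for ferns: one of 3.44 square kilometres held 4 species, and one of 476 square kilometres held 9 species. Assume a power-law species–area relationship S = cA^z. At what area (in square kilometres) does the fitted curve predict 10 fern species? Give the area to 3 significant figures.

z = ln(9/4) / ln(476/3.44) = 0.8109 / 4.9299 = 0.1645
c = 4 / 3.44^0.1645 = 4 / 1.225 = 3.264
A = (10/3.264)^(1/0.1645) ⇒ ln A = ln(3.063)/0.1645 = 6.8059
A = e^6.8059 ≈ 903.2 square kilometres

903 square kilometres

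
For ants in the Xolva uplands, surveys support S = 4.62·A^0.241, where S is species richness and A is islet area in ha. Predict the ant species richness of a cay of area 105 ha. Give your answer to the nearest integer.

14 species

S = 4.62 × 105^0.241 = 4.62 × 3.07 ≈ 14.18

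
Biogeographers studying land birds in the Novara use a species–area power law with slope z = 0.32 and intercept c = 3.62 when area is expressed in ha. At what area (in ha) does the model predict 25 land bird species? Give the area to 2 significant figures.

420 ha

25 = 3.62 × A^0.32  ⇒  A^0.32 = 25/3.62 = 6.906
ln A = ln(6.906) / 0.32 = 1.9324 / 0.32 = 6.0388
A = e^6.0388 ≈ 419.4 ha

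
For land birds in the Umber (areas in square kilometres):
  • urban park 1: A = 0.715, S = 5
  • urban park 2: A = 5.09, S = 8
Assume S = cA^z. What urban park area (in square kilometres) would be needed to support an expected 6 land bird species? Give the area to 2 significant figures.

z = ln(8/5) / ln(5.09/0.715) = 0.4700 / 1.9628 = 0.2395
c = 5 / 0.715^0.2395 = 5 / 0.9228 = 5.418
A = (6/5.418)^(1/0.2395) ⇒ ln A = ln(1.107)/0.2395 = 0.4259
A = e^0.4259 ≈ 1.531 square kilometres

1.5 square kilometres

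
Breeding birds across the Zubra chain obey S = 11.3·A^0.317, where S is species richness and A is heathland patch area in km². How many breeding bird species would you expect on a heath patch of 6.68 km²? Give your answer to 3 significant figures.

S = 11.3 × 6.68^0.317
ln S = ln 11.3 + 0.317 × ln 6.68 = 2.4248 + 0.317 × 1.8991 = 3.0268
S = e^3.0268 ≈ 20.63

20.6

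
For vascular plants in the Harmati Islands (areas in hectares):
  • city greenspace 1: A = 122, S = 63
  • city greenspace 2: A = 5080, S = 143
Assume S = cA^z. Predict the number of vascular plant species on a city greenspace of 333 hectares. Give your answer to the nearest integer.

79

z = ln(143/63) / ln(5080/122) = 0.8197 / 3.7290 = 0.2198
c = 63 / 122^0.2198 = 63 / 2.875 = 21.91
S₃ = 21.91 × 333^0.2198 = 21.91 × 3.585 ≈ 78.56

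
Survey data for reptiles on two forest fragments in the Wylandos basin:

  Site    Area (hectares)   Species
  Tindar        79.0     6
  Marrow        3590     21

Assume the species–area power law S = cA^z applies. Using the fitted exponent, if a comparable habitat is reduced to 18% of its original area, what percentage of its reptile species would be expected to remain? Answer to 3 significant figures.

z = ln(21/6) / ln(3590/79) = 1.2528 / 3.8165 = 0.3283
S_new/S_old = (A_new/A_old)^z = 0.18^0.3283 = exp(0.3283 × -1.7148) = 0.5696

57.0%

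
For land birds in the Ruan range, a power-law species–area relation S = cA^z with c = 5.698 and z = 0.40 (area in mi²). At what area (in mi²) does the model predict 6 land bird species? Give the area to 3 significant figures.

1.14 mi²

6 = 5.698 × A^0.4  ⇒  A^0.4 = 6/5.698 = 1.053
ln A = ln(1.053) / 0.4 = 0.0516 / 0.4 = 0.1291
A = e^0.1291 ≈ 1.138 mi²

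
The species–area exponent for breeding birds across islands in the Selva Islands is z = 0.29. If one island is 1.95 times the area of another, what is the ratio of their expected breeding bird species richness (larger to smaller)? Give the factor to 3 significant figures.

1.21

S₂/S₁ = (A₂/A₁)^z = 1.95^0.29
ln(S₂/S₁) = 0.29 × ln 1.95 = 0.29 × 0.6678 = 0.1937
S₂/S₁ = e^0.1937 ≈ 1.214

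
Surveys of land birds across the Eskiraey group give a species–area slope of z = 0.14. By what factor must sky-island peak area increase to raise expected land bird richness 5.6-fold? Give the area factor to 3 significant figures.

(A₂/A₁)^0.14 = 5.6, so A₂/A₁ = 5.6^(1/0.14) = 5.6^7.143
ln(A₂/A₁) = ln 5.6 / 0.14 = 1.7228 / 0.14 = 12.3055
A₂/A₁ = e^12.3055 ≈ 220902

221000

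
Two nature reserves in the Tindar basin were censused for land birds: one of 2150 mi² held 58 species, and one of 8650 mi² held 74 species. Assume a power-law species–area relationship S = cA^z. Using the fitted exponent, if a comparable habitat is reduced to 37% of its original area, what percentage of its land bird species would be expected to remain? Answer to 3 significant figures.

z = ln(74/58) / ln(8650/2150) = 0.2436 / 1.3921 = 0.1750
S_new/S_old = (A_new/A_old)^z = 0.37^0.1750 = exp(0.1750 × -0.9943) = 0.8403

84.0%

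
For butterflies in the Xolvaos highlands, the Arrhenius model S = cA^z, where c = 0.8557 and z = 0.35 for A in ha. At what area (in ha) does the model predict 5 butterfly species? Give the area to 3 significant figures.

155 ha

5 = 0.8557 × A^0.35  ⇒  A^0.35 = 5/0.8557 = 5.843
ln A = ln(5.843) / 0.35 = 1.7653 / 0.35 = 5.0436
A = e^5.0436 ≈ 155 ha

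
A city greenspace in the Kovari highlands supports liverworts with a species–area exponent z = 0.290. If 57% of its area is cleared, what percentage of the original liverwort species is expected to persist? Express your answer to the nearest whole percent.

S_new/S_old = (A_new/A_old)^z = 0.43^0.29
= exp(0.29 × ln 0.43) = exp(0.29 × -0.8440) = exp(-0.2448) ≈ 0.7829

78%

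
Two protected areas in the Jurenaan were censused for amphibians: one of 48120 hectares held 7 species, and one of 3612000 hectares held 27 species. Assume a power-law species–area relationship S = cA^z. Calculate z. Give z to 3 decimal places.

Taking logs: ln S = ln c + z ln A, so z = (ln S₂ − ln S₁)/(ln A₂ − ln A₁).
z = ln(27/7) / ln(3612000/48120) = ln(3.857) / ln(75.06) = 1.3499 / 4.3183 = 0.3126

0.313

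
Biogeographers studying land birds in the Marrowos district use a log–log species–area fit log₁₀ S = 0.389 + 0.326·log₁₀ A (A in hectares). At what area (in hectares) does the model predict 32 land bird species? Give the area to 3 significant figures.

32 = 2.449 × A^0.326  ⇒  A^0.326 = 32/2.449 = 13.07
ln A = ln(13.07) / 0.326 = 2.5700 / 0.326 = 7.8835
A = e^7.8835 ≈ 2653 hectares

2650 hectares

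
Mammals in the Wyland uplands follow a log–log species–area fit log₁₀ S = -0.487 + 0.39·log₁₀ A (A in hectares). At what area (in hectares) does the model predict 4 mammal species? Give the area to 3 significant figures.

4 = 0.3258 × A^0.39  ⇒  A^0.39 = 4/0.3258 = 12.28
ln A = ln(12.28) / 0.39 = 2.5077 / 0.39 = 6.4299
A = e^6.4299 ≈ 620.1 hectares

620 hectares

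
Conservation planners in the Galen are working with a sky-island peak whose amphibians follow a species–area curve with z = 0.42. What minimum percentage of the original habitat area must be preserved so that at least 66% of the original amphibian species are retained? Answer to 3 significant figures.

Need (A_new/A_old)^0.42 = 0.66, so A_new/A_old = 0.66^(1/0.42) = 0.66^2.381
ln(A_new/A_old) = ln 0.66 / 0.42 = -0.4155 / 0.42 = -0.9893
A_new/A_old = e^-0.9893 ≈ 0.3718

37.2%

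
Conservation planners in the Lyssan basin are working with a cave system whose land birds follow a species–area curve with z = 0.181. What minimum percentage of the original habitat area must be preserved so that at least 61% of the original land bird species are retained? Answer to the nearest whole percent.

Need (A_new/A_old)^0.181 = 0.61, so A_new/A_old = 0.61^(1/0.181) = 0.61^5.525
ln(A_new/A_old) = ln 0.61 / 0.181 = -0.4943 / 0.181 = -2.7309
A_new/A_old = e^-2.7309 ≈ 0.06516

7%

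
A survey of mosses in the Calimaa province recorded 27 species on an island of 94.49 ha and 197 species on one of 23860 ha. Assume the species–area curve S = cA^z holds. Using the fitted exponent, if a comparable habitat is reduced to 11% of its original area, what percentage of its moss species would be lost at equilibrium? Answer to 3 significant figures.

z = ln(197/27) / ln(23860/94.49) = 1.9874 / 5.5315 = 0.3593
S_new/S_old = (A_new/A_old)^z = 0.11^0.3593 = exp(0.3593 × -2.2073) = 0.4525
Fraction lost = 1 − 0.4525 = 0.5475

54.8%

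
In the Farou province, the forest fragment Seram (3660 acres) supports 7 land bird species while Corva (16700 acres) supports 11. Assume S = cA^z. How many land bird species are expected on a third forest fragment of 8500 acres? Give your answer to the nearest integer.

z = ln(11/7) / ln(16700/3660) = 0.4520 / 1.5179 = 0.2978
c = 7 / 3660^0.2978 = 7 / 11.51 = 0.6082
S₃ = 0.6082 × 8500^0.2978 = 0.6082 × 14.79 ≈ 8.996

9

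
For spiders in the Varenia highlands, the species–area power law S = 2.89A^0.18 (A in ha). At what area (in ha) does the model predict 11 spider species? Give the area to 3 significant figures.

11 = 2.89 × A^0.18  ⇒  A^0.18 = 11/2.89 = 3.806
ln A = ln(3.806) / 0.18 = 1.3366 / 0.18 = 7.4258
A = e^7.4258 ≈ 1679 ha

1680 ha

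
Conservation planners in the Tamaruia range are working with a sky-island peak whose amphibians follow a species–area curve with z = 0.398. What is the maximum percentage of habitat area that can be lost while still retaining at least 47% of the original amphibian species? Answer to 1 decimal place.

85.0%

Need (A_new/A_old)^0.398 = 0.47, so A_new/A_old = 0.47^(1/0.398) = 0.47^2.513
ln(A_new/A_old) = ln 0.47 / 0.398 = -0.7550 / 0.398 = -1.8970
A_new/A_old = e^-1.8970 ≈ 0.15
Fraction that can be lost = 1 − 0.15 = 0.85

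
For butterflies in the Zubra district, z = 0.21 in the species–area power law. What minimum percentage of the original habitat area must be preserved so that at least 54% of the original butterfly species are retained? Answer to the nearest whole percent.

Need (A_new/A_old)^0.21 = 0.54, so A_new/A_old = 0.54^(1/0.21) = 0.54^4.762
ln(A_new/A_old) = ln 0.54 / 0.21 = -0.6162 / 0.21 = -2.9342
A_new/A_old = e^-2.9342 ≈ 0.05317

5%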